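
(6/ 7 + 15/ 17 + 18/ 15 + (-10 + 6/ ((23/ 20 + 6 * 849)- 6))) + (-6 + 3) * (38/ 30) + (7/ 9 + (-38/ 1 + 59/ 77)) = -25789115434/ 545047965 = -47.32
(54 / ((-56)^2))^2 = 729 / 2458624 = 0.00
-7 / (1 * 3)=-7 / 3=-2.33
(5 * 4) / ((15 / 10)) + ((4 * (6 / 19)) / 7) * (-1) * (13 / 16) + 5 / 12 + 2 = 8301 / 532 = 15.60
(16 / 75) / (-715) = -16 / 53625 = -0.00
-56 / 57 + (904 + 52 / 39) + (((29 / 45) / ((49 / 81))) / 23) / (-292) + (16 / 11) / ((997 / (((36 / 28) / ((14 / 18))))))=930202531590421 / 1028583304980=904.35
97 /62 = 1.56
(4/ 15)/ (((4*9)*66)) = 1/ 8910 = 0.00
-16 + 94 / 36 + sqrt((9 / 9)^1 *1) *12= -25 / 18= -1.39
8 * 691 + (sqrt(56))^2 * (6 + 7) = 6256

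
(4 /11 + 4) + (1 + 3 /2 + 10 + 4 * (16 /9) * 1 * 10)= 17419 /198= 87.97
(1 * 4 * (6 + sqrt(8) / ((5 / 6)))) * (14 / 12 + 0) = 43.84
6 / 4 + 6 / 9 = 13 / 6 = 2.17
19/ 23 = 0.83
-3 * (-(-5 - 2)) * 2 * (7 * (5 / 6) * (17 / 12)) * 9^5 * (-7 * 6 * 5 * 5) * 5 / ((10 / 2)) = 43039339875 / 2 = 21519669937.50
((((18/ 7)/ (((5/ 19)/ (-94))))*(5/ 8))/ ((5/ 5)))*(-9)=72333/ 14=5166.64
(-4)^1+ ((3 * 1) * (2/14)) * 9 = -1/7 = -0.14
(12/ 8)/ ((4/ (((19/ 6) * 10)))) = 95/ 8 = 11.88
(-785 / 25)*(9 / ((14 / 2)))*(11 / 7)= -63.44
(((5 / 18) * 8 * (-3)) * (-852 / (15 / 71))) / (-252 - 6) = -40328 / 387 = -104.21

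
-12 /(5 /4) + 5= -23 /5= -4.60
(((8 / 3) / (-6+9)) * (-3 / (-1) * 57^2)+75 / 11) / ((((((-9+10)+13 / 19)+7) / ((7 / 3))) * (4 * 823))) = 4228469 / 5974980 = 0.71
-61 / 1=-61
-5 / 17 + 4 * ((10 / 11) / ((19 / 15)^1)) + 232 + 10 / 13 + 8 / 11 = 10903985 / 46189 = 236.07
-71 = -71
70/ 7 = 10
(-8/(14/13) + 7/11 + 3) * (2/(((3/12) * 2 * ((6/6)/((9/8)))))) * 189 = -35478/11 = -3225.27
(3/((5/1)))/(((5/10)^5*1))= 96/5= 19.20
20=20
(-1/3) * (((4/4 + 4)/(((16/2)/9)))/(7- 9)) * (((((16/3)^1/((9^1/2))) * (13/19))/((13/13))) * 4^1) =520/171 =3.04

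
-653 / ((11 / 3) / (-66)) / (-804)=-1959 / 134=-14.62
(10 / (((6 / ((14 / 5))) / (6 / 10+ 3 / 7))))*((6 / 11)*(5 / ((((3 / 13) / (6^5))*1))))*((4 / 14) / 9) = 1078272 / 77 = 14003.53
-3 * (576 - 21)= -1665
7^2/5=49/5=9.80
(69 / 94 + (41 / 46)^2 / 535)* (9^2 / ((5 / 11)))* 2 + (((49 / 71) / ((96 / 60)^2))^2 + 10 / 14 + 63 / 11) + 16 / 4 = 28831025997644551577 / 105741310109388800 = 272.66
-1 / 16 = -0.06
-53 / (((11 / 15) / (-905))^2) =-80717959.71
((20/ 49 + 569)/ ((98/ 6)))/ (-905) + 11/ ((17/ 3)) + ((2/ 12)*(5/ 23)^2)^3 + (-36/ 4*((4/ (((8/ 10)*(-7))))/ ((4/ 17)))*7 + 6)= 235232069852211627151/ 1181164614679065240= 199.15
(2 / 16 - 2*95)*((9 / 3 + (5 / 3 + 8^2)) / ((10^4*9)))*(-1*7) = 1095199 / 1080000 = 1.01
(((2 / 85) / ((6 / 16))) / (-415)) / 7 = -16 / 740775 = -0.00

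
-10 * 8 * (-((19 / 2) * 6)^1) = 4560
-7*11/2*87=-6699/2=-3349.50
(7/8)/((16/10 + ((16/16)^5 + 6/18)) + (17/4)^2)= 210/5039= 0.04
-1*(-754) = 754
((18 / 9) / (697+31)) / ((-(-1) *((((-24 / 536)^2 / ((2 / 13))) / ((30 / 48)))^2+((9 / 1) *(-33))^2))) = 503778025 / 16175343193554636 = 0.00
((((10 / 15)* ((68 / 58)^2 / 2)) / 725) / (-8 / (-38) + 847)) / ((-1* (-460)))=5491 / 3386086447125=0.00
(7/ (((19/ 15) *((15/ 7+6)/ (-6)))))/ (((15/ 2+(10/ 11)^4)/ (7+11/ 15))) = -332877776/ 86501015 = -3.85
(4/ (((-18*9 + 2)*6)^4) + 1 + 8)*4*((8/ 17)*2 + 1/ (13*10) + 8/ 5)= 10764830638085633/ 117315993600000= 91.76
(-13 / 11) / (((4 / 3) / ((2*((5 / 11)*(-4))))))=3.22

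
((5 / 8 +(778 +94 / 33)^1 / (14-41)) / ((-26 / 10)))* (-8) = -87.06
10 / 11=0.91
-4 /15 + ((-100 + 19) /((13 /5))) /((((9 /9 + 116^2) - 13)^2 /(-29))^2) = -1698702628618774867 /6370134857301246720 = -0.27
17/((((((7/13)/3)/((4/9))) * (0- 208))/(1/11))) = -17/924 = -0.02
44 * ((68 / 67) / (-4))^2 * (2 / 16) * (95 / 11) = 27455 / 8978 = 3.06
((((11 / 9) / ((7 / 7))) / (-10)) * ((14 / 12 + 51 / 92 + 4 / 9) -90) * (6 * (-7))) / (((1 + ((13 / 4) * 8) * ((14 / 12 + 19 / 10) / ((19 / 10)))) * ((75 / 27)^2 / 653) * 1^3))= -625310455077 / 704087500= -888.11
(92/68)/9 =0.15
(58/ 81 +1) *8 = 1112/ 81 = 13.73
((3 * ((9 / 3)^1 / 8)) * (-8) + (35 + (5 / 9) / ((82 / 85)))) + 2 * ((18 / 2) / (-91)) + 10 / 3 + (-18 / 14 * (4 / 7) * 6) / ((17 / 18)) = 25.04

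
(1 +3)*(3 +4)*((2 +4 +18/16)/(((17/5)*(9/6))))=665/17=39.12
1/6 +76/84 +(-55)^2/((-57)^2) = 91085/45486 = 2.00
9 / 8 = 1.12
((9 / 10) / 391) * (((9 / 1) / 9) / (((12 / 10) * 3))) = 0.00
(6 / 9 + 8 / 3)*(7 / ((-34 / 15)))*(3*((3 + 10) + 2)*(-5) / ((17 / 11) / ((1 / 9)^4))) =48125 / 210681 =0.23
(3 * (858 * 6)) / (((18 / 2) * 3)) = 572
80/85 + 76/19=84/17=4.94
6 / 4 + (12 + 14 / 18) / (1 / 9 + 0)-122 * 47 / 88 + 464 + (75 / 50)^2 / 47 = 266456 / 517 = 515.39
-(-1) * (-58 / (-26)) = 29 / 13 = 2.23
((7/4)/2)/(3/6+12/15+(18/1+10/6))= 105/2516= 0.04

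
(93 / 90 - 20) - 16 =-1049 / 30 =-34.97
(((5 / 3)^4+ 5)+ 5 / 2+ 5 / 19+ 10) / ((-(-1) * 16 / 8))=78425 / 6156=12.74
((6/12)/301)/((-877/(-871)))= 871/527954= 0.00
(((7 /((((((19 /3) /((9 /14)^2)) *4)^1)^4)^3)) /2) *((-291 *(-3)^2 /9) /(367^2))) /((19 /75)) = -925187029356593641699476004611825 /87267723864775218023516494553321055885769073491145916416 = -0.00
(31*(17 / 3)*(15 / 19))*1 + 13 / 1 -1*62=1704 / 19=89.68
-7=-7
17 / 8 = 2.12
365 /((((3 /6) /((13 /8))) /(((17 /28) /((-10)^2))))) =16133 /2240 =7.20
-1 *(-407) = 407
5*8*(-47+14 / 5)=-1768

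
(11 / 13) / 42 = 11 / 546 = 0.02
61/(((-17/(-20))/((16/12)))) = 4880/51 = 95.69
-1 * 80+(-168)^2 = 28144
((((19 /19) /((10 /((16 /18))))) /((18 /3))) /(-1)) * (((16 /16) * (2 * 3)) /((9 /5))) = -4 /81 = -0.05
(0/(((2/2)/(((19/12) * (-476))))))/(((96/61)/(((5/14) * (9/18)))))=0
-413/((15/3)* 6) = -413/30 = -13.77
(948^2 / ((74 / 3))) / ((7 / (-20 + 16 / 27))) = -26162272 / 259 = -101012.63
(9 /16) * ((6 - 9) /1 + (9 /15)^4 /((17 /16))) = -275211 /170000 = -1.62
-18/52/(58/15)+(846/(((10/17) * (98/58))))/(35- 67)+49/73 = -5613689299/215764640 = -26.02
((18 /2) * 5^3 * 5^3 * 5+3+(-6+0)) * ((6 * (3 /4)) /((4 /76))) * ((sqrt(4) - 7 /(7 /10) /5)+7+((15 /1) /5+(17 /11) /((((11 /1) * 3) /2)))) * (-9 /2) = -330402652776 /121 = -2730600436.17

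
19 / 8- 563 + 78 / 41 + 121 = -143573 / 328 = -437.72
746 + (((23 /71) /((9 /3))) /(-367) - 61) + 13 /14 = 685.93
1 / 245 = 0.00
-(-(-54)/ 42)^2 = -81/ 49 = -1.65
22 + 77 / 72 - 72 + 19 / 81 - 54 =-66547 / 648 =-102.70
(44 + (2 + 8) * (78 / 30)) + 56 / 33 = 2366 / 33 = 71.70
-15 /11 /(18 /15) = -1.14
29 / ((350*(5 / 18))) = 261 / 875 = 0.30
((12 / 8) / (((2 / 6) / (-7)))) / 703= -63 / 1406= -0.04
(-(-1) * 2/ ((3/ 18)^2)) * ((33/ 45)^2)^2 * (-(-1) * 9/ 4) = 29282/ 625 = 46.85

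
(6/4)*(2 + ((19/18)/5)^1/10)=1819/600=3.03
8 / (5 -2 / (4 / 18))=-2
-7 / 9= -0.78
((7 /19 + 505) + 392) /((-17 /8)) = -136400 /323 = -422.29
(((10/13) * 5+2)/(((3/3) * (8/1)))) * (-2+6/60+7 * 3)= 3629/260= 13.96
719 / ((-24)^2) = 719 / 576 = 1.25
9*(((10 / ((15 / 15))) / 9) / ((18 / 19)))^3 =857375 / 59049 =14.52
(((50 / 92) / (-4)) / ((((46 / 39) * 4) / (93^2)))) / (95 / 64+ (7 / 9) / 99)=-7513602525 / 45014197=-166.92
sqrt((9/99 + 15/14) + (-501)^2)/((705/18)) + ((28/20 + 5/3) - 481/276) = 14.12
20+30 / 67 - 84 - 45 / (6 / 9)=-17561 / 134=-131.05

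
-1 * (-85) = 85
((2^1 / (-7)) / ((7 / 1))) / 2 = -1 / 49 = -0.02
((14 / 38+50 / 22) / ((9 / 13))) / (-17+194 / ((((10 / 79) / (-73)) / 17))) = -2990 / 1490671809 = -0.00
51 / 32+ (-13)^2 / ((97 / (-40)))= -211373 / 3104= -68.10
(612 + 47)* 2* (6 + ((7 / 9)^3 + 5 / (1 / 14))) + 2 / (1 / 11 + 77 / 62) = 7421039630 / 73629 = 100789.63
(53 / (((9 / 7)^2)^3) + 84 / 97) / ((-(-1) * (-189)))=-92782079 / 1391843979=-0.07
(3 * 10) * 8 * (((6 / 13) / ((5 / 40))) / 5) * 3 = 6912 / 13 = 531.69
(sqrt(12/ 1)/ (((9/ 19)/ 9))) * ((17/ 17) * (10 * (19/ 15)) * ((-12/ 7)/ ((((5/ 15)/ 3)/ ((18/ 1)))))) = -935712 * sqrt(3)/ 7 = -231528.68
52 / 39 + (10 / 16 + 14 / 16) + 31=203 / 6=33.83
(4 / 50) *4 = 8 / 25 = 0.32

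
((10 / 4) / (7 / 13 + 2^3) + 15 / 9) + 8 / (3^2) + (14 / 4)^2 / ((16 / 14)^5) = 398561611 / 43646976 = 9.13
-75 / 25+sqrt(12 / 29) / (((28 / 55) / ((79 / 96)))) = -3+4345* sqrt(87) / 38976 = -1.96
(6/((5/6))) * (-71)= -2556/5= -511.20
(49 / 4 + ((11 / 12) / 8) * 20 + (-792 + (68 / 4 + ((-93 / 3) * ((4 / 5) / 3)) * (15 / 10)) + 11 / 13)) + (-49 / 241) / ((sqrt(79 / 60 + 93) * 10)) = -1204339 / 1560-49 * sqrt(84885) / 6819095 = -772.01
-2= -2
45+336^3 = 37933101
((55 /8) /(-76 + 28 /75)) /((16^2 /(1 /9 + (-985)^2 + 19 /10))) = -344.53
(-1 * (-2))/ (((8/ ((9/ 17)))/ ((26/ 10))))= 117/ 340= 0.34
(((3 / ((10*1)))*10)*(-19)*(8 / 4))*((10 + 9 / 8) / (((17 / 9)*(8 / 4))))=-45657 / 136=-335.71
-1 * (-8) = 8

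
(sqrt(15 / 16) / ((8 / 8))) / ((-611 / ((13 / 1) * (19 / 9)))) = -19 * sqrt(15) / 1692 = -0.04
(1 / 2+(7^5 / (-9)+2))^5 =-42627711746606809298849 / 1889568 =-22559501296913796.86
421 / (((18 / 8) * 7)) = 1684 / 63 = 26.73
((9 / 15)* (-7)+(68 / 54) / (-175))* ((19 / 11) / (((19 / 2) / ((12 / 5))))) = -1.84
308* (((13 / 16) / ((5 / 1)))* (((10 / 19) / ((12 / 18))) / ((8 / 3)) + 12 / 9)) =743743 / 9120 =81.55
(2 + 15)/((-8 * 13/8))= -17/13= -1.31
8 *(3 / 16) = 3 / 2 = 1.50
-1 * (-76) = 76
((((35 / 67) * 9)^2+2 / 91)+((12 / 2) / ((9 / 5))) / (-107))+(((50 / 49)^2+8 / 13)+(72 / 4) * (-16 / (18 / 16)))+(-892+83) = -1041.25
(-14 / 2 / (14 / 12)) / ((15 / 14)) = -28 / 5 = -5.60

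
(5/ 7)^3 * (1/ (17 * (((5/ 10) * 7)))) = 250/ 40817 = 0.01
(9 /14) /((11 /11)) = 9 /14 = 0.64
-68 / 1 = -68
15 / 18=5 / 6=0.83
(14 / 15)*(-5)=-14 / 3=-4.67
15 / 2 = 7.50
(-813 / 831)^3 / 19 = -19902511 / 403824727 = -0.05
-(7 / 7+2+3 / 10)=-33 / 10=-3.30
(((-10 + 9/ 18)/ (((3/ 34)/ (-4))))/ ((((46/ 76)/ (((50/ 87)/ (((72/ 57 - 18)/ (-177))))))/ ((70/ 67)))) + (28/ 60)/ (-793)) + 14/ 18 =4519.03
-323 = -323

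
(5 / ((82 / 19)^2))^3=5880735125 / 304006671424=0.02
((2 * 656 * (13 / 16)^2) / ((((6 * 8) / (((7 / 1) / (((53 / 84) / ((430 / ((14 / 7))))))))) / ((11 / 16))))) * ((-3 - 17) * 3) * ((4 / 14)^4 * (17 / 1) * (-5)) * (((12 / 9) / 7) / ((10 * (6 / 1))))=1392902225 / 436296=3192.56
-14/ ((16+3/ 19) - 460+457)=-133/ 125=-1.06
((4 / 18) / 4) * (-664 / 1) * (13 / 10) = -2158 / 45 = -47.96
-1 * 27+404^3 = 65939237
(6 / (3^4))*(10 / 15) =4 / 81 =0.05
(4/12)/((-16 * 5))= -1/240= -0.00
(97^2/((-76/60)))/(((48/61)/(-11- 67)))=111920055/152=736316.15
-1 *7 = -7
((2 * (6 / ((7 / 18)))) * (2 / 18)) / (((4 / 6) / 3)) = 108 / 7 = 15.43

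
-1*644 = -644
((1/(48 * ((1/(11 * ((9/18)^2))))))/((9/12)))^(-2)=171.37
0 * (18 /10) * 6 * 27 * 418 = 0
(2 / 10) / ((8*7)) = 1 / 280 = 0.00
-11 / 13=-0.85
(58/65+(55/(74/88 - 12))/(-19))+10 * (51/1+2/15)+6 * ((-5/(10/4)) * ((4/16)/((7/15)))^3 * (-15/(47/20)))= 61499192164349/117306391020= 524.26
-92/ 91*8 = -736/ 91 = -8.09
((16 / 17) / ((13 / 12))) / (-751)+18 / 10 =1492779 / 829855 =1.80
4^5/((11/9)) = 9216/11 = 837.82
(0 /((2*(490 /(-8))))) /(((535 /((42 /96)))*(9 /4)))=0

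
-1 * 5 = -5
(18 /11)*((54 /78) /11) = 162 /1573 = 0.10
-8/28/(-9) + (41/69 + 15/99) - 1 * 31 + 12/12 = -29.22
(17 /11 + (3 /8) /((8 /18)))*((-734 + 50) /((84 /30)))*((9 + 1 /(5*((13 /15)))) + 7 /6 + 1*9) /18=-120881135 /192192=-628.96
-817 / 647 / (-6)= 817 / 3882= 0.21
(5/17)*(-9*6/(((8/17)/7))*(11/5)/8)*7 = -454.78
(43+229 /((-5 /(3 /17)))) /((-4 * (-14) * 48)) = 53 /4080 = 0.01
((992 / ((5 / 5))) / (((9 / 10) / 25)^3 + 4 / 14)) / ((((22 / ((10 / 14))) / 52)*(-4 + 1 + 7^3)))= 100750000000 / 5844704261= 17.24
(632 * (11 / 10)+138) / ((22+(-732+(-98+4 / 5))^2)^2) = 260375 / 147745746548978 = 0.00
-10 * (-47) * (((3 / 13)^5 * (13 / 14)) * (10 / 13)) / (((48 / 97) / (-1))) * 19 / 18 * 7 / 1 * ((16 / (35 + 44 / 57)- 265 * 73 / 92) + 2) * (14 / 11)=37193703946875 / 42861606944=867.76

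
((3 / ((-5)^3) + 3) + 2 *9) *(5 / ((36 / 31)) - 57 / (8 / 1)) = -88711 / 1500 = -59.14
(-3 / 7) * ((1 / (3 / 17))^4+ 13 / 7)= -585700 / 1323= -442.71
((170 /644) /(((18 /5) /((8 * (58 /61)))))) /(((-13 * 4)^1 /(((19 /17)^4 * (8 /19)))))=-39782200 /5645317041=-0.01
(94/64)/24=47/768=0.06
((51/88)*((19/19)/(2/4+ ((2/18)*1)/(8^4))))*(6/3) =470016/202763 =2.32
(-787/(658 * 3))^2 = 0.16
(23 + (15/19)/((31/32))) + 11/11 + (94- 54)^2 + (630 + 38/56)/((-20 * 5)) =2669243649/1649200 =1618.51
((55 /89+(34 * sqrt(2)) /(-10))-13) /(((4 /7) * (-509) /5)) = 119 * sqrt(2) /2036+19285 /90602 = 0.30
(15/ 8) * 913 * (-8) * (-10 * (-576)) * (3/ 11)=-21513600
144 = 144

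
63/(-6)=-21/2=-10.50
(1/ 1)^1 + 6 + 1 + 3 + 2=13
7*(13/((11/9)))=819/11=74.45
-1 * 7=-7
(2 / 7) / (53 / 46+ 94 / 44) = 253 / 2912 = 0.09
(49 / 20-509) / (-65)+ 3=14031 / 1300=10.79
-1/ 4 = -0.25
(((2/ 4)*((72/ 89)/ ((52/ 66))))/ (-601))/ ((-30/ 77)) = 7623/ 3476785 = 0.00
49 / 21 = 7 / 3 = 2.33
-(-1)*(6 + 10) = 16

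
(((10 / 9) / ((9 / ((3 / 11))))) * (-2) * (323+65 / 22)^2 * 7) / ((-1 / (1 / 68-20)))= -271771828685 / 271524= -1000912.73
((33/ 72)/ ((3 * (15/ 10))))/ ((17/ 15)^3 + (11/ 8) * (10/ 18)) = 2750/ 59929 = 0.05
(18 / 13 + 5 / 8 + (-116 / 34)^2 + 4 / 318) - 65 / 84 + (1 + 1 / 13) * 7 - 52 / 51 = 216407309 / 11150776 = 19.41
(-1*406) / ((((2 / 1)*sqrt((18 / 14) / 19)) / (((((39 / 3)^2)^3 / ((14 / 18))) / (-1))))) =419932383*sqrt(133) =4842896492.48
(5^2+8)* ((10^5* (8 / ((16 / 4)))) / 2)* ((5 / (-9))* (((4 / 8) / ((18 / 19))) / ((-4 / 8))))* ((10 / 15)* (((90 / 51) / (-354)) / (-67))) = 95.99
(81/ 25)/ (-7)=-81/ 175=-0.46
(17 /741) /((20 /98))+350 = 2594333 /7410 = 350.11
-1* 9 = -9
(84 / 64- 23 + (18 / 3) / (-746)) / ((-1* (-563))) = -129479 / 3359984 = -0.04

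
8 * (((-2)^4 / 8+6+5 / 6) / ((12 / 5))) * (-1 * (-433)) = 114745 / 9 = 12749.44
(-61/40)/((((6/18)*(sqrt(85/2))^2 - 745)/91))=16653/87700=0.19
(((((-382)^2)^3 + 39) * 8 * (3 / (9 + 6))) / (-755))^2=617931491921689277070608868990016 / 14250625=43361711638730882124160090.00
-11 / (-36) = 11 / 36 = 0.31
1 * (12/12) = 1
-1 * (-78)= 78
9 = 9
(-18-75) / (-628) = 93 / 628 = 0.15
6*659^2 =2605686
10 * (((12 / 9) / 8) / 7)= 5 / 21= 0.24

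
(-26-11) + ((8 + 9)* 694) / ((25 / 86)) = 1013703 / 25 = 40548.12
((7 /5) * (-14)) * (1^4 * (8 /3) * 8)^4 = -1644167168 /405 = -4059672.02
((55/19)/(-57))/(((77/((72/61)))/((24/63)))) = -320/1079029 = -0.00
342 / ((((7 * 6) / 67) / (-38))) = -145122 / 7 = -20731.71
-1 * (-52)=52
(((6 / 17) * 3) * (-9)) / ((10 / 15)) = -243 / 17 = -14.29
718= 718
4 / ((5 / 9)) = 36 / 5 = 7.20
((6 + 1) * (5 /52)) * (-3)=-105 /52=-2.02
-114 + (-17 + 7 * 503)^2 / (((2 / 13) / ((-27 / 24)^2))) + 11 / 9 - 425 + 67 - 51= 909048098 / 9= 101005344.22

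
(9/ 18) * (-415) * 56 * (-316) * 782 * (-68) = -195258017920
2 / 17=0.12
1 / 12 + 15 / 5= 37 / 12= 3.08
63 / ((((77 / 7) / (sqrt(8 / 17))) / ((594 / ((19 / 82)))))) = 557928*sqrt(34) / 323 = 10071.99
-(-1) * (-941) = -941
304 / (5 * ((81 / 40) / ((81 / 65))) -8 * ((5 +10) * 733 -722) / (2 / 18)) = -0.00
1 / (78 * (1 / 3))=1 / 26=0.04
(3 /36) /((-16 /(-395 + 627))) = -29 /24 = -1.21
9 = 9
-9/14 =-0.64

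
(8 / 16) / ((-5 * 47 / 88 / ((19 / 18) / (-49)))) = 418 / 103635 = 0.00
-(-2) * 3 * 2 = 12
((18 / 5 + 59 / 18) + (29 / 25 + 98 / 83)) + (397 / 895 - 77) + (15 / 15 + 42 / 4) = -186656408 / 3342825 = -55.84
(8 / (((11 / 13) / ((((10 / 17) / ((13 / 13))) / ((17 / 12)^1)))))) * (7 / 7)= 12480 / 3179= 3.93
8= 8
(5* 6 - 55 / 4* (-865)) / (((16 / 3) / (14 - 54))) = -89428.12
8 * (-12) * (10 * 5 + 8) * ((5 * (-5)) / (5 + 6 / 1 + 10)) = 46400 / 7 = 6628.57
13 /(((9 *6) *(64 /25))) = 325 /3456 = 0.09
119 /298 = 0.40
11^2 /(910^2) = 121 /828100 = 0.00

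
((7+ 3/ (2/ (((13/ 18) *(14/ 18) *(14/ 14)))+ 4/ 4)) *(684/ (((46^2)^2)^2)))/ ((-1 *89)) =-271719/ 92557319723319520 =-0.00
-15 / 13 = -1.15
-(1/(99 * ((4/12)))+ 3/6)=-35/66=-0.53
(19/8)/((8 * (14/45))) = 0.95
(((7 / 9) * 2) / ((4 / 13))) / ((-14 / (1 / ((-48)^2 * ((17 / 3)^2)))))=-13 / 2663424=-0.00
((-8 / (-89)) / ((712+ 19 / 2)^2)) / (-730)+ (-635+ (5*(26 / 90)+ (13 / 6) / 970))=-1108508869041727 / 1749669413388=-633.55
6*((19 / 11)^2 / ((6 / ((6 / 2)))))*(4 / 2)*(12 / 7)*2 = 51984 / 847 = 61.37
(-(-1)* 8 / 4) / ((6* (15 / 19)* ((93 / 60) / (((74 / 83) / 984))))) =703 / 2848311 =0.00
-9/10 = -0.90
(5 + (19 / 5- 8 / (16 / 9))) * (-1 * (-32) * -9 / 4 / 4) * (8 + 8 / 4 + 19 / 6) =-10191 / 10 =-1019.10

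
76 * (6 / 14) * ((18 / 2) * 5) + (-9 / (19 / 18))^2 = 3887568 / 2527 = 1538.41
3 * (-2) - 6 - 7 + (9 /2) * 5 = 7 /2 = 3.50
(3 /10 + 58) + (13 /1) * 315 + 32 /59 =2450767 /590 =4153.84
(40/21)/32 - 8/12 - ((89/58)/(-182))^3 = -0.61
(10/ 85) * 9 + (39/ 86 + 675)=989061/ 1462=676.51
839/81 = 10.36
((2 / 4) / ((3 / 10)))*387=645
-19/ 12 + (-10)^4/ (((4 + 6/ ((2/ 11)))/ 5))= 599297/ 444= 1349.77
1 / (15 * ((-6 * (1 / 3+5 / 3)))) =-1 / 180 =-0.01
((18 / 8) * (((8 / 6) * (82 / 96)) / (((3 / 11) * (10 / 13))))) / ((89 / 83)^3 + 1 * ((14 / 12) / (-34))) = 56990582077 / 5592446680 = 10.19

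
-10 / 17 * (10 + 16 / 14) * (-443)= 2903.70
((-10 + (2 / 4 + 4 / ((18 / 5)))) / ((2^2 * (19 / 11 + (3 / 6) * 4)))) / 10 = -0.06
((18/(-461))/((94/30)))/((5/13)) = -702/21667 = -0.03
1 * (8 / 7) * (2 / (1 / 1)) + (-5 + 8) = 37 / 7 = 5.29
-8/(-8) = 1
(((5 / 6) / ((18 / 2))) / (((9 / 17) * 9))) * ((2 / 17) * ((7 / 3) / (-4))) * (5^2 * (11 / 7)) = -1375 / 26244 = -0.05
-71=-71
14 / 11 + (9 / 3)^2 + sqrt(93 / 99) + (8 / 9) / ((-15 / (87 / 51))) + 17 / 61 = sqrt(1023) / 33 + 16092928 / 1539945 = 11.42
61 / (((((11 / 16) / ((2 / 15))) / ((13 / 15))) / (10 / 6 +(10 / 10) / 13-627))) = -9519904 / 1485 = -6410.71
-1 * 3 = -3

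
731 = 731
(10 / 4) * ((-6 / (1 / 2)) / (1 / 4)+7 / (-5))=-247 / 2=-123.50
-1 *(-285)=285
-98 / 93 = -1.05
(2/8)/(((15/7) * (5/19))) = 133/300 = 0.44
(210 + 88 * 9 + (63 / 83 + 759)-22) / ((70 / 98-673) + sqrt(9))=-202160 / 77771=-2.60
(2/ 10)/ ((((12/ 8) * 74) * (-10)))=-0.00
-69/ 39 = -23/ 13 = -1.77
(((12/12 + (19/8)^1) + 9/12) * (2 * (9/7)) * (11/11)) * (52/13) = 42.43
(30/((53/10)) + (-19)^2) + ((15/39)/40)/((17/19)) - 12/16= 34288273/93704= 365.92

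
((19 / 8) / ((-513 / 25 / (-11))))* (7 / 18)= 1925 / 3888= 0.50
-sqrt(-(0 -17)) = -sqrt(17) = -4.12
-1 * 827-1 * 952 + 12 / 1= -1767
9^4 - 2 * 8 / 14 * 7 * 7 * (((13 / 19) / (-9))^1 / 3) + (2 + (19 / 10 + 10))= 33736517 / 5130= 6576.32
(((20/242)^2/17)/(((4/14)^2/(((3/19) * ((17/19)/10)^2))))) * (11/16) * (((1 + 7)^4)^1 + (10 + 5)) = 10273389/584277056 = 0.02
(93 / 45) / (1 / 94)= 2914 / 15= 194.27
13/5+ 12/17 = 281/85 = 3.31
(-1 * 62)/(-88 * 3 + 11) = 62/253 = 0.25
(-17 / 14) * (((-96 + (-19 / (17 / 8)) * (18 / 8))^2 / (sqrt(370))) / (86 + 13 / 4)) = -26508 * sqrt(370) / 53465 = -9.54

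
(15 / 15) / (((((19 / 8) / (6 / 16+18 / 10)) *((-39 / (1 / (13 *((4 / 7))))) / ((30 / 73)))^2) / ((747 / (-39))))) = -5307435 / 150375150172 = -0.00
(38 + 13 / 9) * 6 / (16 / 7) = 2485 / 24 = 103.54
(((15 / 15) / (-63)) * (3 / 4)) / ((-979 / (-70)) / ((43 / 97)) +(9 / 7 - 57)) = 215 / 436422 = 0.00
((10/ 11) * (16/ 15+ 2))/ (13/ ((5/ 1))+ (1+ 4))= 0.37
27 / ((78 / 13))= 9 / 2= 4.50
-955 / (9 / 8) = -7640 / 9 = -848.89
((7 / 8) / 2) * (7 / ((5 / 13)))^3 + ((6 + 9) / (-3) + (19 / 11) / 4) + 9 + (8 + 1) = 58320467 / 22000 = 2650.93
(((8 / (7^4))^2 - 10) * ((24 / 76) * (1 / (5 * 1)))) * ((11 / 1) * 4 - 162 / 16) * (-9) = 210905010441 / 1095312190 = 192.55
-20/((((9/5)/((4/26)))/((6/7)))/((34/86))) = -6800/11739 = -0.58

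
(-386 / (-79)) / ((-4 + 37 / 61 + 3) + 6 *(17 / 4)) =47092 / 241977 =0.19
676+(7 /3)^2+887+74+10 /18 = 1643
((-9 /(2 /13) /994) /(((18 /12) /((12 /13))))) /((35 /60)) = -216 /3479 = -0.06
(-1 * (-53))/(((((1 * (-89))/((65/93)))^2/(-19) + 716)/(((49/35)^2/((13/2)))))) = -1282918/11031829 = -0.12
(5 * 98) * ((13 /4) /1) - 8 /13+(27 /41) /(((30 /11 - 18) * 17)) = 807746437 /507416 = 1591.88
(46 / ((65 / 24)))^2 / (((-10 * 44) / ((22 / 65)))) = -304704 / 1373125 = -0.22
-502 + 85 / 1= -417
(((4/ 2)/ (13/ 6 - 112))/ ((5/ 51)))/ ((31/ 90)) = -11016/ 20429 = -0.54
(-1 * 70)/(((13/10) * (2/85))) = -2288.46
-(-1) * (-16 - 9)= -25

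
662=662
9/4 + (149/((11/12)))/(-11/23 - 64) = -17679/65252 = -0.27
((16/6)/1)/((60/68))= 136/45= 3.02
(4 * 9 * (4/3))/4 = 12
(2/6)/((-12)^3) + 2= 10367/5184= 2.00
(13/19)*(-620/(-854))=4030/8113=0.50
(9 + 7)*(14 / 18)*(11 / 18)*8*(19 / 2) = 46816 / 81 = 577.98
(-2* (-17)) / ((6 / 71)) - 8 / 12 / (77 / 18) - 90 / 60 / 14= 371513 / 924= 402.07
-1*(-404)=404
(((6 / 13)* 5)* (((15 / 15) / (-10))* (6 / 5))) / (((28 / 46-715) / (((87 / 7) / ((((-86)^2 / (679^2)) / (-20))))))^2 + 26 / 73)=-0.77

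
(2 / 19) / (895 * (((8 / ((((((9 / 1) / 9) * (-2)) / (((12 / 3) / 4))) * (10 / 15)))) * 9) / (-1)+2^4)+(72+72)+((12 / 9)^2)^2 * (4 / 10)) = 405 / 241604779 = 0.00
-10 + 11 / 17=-159 / 17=-9.35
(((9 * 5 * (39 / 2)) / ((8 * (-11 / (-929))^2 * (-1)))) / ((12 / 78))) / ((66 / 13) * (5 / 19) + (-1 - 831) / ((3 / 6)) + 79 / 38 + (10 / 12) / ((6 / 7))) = 43771493362545 / 14285044136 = 3064.15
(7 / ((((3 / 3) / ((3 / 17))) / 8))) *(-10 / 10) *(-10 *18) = 30240 / 17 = 1778.82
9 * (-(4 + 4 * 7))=-288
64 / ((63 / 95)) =6080 / 63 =96.51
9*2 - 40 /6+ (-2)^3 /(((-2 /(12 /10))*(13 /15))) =658 /39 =16.87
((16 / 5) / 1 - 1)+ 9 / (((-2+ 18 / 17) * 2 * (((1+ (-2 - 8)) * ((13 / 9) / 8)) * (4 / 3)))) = 4583 / 1040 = 4.41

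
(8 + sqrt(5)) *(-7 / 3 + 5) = 8 *sqrt(5) / 3 + 64 / 3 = 27.30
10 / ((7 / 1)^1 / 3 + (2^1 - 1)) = 3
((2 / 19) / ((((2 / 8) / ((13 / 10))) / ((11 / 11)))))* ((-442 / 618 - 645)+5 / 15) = -10369996 / 29355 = -353.26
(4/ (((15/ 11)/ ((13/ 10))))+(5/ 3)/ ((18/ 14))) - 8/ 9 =4.22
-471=-471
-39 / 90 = -13 / 30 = -0.43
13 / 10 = 1.30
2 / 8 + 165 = 661 / 4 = 165.25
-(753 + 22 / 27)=-20353 / 27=-753.81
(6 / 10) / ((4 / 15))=9 / 4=2.25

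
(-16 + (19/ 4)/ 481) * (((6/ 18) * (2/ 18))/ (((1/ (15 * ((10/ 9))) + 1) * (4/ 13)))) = -256375/ 141192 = -1.82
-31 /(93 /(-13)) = 13 /3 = 4.33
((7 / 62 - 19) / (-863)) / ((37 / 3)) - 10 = -19793707 / 1979722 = -10.00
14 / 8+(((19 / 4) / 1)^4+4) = 131793 / 256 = 514.82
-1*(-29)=29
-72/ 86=-36/ 43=-0.84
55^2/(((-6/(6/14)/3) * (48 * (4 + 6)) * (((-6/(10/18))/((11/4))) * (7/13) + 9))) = -432575/2205504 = -0.20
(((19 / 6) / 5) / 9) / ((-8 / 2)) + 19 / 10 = 2033 / 1080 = 1.88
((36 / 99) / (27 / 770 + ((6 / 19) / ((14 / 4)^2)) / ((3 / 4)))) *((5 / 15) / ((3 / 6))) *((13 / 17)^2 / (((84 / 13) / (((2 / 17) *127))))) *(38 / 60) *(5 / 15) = 216948004 / 217680291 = 1.00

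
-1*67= -67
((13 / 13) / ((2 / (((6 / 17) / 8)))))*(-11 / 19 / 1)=-33 / 2584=-0.01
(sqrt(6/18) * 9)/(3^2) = sqrt(3)/3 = 0.58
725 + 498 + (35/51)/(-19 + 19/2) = 1185017/969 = 1222.93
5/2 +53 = 111/2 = 55.50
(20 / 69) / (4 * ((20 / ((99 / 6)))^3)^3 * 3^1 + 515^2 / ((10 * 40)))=1650186112069440 / 4160784992822448557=0.00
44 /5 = 8.80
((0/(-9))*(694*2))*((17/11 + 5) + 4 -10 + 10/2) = 0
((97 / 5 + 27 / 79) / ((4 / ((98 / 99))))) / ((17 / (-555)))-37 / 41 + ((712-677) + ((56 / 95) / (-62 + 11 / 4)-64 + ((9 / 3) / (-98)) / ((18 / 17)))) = -6409563969983 / 33834010980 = -189.44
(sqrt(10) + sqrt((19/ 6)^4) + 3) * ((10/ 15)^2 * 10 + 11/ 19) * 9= 859 * sqrt(10)/ 19 + 402871/ 684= 731.96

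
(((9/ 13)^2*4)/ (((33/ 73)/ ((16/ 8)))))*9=141912/ 1859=76.34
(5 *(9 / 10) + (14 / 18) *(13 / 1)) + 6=371 / 18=20.61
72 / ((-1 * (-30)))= 12 / 5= 2.40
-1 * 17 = -17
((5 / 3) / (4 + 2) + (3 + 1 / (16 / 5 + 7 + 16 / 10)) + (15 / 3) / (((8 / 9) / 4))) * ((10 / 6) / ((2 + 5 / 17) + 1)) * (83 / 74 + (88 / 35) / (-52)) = 8436580157 / 600726672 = 14.04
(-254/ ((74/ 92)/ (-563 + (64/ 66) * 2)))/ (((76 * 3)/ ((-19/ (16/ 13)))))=-703070095/ 58608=-11996.15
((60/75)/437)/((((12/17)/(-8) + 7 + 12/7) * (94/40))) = 3808/42166567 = 0.00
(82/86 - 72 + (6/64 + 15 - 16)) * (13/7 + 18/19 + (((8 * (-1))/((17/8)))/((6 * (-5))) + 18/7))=-18472825067/46667040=-395.84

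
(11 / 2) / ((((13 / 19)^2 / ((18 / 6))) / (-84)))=-500346 / 169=-2960.63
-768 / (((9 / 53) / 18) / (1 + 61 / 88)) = -1516224 / 11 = -137838.55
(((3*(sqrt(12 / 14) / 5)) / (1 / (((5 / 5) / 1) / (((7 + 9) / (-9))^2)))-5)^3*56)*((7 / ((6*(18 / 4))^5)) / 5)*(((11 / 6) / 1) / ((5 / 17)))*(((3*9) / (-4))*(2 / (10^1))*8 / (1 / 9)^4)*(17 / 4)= 3202016236573 / 2488320000-1367787470313*sqrt(42) / 65536000000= 1151.56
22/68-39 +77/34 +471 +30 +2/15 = 118504/255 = 464.72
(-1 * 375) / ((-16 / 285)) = 6679.69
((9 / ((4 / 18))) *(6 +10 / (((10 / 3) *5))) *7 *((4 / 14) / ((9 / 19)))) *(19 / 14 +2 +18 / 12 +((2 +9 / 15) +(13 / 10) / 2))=1280961 / 140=9149.72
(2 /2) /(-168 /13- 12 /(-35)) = -455 /5724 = -0.08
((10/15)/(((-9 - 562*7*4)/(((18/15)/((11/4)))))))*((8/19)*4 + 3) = -1424/16453525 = -0.00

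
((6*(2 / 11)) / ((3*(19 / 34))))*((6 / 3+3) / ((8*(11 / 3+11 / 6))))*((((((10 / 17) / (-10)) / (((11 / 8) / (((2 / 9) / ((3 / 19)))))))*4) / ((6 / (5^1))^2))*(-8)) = 32000 / 323433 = 0.10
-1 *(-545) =545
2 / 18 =1 / 9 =0.11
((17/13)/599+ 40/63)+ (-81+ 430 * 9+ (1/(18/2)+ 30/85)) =31608977459/8339877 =3790.10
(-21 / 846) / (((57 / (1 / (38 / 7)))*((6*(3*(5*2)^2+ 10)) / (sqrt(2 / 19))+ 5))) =49 / 4015010816820 - 1519*sqrt(38) / 669168469470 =-0.00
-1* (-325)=325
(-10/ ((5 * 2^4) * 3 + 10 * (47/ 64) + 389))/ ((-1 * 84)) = 80/ 427623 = 0.00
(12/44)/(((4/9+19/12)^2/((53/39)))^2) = 1572680448/52792330019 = 0.03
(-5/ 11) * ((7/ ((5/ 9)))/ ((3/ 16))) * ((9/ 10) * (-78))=117936/ 55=2144.29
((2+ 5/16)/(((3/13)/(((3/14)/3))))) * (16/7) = 481/294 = 1.64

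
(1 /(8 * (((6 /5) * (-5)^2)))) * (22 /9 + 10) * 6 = 0.31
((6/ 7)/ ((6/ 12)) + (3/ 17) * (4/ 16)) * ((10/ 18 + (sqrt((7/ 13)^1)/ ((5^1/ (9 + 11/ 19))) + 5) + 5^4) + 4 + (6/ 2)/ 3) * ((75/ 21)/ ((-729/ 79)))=-87551750/ 202419-12245 * sqrt(91)/ 122094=-433.48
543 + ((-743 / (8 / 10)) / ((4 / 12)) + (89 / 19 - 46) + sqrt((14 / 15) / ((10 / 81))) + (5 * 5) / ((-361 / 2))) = -3299113 / 1444 + 3 * sqrt(21) / 5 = -2281.95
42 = 42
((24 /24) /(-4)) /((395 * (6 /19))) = -19 /9480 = -0.00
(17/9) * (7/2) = 119/18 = 6.61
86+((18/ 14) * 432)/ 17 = 14122/ 119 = 118.67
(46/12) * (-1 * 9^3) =-5589/2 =-2794.50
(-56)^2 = 3136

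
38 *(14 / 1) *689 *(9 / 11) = 3298932 / 11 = 299902.91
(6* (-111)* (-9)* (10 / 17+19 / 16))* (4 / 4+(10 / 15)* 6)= 7237755 / 136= 53218.79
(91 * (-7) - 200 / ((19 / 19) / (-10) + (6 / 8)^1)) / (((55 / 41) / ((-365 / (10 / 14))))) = 257299231 / 715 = 359859.06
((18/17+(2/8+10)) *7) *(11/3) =59213/204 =290.26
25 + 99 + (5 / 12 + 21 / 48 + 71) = 9401 / 48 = 195.85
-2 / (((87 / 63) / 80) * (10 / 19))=-220.14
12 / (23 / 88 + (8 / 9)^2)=85536 / 7495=11.41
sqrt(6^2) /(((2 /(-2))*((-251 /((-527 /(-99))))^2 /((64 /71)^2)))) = -2275155968 /1037560129947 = -0.00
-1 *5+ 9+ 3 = 7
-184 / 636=-46 / 159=-0.29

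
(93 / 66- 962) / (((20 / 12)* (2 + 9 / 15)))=-63399 / 286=-221.67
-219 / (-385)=219 / 385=0.57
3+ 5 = 8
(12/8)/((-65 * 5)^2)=0.00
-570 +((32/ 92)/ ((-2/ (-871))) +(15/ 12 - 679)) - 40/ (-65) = -1310405/ 1196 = -1095.66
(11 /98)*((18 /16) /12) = 33 /3136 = 0.01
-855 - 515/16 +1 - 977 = -29811/16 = -1863.19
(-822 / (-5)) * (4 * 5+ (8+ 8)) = 29592 / 5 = 5918.40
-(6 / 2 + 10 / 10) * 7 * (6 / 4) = -42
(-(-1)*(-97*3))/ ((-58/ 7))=2037/ 58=35.12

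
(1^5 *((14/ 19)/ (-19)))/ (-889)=2/ 45847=0.00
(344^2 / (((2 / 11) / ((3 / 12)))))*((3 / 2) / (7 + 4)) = 22188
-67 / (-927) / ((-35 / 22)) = -1474 / 32445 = -0.05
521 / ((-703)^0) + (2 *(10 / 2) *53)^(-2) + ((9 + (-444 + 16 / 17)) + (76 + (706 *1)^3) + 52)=1680409116553417 / 4775300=351896030.94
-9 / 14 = -0.64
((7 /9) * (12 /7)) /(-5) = -4 /15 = -0.27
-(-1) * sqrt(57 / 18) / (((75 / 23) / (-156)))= -598 * sqrt(114) / 75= -85.13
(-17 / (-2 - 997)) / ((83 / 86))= 1462 / 82917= 0.02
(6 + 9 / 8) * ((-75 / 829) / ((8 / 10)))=-21375 / 26528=-0.81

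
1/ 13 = 0.08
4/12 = 0.33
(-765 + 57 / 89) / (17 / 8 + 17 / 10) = -199.83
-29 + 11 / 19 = -540 / 19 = -28.42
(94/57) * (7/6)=329/171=1.92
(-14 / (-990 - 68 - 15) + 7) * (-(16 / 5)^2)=-77056 / 1073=-71.81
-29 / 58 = -1 / 2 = -0.50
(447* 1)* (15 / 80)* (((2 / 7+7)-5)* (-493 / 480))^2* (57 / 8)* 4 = 2064215157 / 156800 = 13164.64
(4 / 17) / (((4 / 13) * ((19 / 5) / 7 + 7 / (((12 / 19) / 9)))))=1820 / 238697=0.01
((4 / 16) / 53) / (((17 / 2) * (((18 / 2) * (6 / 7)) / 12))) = 7 / 8109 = 0.00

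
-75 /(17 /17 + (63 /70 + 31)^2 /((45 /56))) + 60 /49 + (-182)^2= 2314229088569 /69863171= 33125.17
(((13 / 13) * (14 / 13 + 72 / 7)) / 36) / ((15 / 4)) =1034 / 12285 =0.08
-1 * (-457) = 457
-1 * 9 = -9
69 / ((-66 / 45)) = -47.05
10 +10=20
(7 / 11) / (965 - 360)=7 / 6655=0.00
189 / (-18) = -21 / 2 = -10.50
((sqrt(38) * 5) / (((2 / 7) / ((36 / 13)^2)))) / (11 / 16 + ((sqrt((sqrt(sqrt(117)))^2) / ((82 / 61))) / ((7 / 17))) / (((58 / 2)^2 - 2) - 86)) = 22680 * sqrt(38) / (169 * (1037 * 13^(1 / 4) * sqrt(3) / 432222 + 11 / 16)) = 1189.65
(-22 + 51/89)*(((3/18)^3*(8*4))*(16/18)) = -61024/21627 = -2.82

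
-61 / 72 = -0.85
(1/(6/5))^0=1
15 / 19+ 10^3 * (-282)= -281999.21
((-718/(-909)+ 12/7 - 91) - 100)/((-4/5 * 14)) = 5996995/356328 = 16.83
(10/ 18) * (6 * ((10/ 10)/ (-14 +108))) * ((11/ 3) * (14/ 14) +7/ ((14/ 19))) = 0.47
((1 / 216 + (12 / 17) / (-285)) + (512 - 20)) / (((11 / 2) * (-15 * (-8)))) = 171630031 / 230234400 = 0.75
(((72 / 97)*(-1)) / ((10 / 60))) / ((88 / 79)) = -4.00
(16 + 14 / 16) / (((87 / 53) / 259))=617715 / 232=2662.56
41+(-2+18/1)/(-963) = 39467/963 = 40.98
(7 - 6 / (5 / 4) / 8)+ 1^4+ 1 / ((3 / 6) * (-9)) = 7.18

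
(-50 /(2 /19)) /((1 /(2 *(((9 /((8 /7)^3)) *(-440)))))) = 80647875 /32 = 2520246.09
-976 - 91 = -1067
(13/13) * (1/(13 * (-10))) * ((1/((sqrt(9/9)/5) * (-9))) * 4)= 2/117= 0.02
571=571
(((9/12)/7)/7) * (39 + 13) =39/49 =0.80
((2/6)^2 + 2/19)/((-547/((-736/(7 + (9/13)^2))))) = 287638/7389423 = 0.04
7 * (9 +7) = 112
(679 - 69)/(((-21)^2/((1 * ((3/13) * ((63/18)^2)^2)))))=14945/312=47.90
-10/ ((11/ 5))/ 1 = -50/ 11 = -4.55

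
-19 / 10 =-1.90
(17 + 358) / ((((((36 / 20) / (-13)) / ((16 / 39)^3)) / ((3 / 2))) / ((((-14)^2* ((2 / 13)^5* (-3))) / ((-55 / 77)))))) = -11239424000 / 564736653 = -19.90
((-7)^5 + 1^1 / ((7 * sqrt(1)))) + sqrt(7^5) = -117648 / 7 + 49 * sqrt(7) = -16677.22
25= 25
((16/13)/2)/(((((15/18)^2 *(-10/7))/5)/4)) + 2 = -3382/325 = -10.41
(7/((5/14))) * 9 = 882/5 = 176.40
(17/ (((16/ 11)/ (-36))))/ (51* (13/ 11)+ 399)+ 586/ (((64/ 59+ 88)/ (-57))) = -554466301/ 1475184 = -375.86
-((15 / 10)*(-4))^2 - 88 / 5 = -268 / 5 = -53.60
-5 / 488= -0.01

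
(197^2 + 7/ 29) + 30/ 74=41642751/ 1073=38809.65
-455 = -455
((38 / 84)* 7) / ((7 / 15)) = 95 / 14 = 6.79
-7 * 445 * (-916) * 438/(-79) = -1249762920/79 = -15819783.80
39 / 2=19.50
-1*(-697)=697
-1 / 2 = -0.50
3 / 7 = 0.43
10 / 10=1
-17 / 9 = -1.89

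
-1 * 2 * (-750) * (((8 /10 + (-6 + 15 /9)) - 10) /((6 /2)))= -20300 /3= -6766.67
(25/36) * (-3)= -25/12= -2.08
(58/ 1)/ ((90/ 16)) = 464/ 45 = 10.31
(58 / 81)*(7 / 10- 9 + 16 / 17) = -4031 / 765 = -5.27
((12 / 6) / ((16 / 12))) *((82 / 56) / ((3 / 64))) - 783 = -5153 / 7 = -736.14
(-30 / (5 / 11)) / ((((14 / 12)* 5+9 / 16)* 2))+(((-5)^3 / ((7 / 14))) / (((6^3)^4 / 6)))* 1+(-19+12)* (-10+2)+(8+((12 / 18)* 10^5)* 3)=11141146402171417 / 55689348096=200058.84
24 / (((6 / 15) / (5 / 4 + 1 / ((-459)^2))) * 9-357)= -42136360 / 621722011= -0.07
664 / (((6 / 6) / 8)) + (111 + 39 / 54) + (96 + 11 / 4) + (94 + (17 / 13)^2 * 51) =34701221 / 6084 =5703.69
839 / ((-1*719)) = -839 / 719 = -1.17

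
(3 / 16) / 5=3 / 80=0.04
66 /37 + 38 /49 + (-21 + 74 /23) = -634797 /41699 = -15.22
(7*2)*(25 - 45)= -280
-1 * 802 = -802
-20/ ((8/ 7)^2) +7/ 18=-2149/ 144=-14.92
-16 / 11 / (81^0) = -16 / 11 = -1.45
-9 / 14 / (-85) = 0.01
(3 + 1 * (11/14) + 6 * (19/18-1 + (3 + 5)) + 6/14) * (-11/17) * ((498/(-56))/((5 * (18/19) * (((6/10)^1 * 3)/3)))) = 38284829/359856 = 106.39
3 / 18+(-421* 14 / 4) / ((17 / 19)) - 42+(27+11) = -84185 / 51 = -1650.69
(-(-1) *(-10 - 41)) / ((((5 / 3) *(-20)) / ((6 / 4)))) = 2.30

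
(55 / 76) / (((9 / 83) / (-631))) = -2880515 / 684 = -4211.28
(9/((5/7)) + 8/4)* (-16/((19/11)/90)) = -231264/19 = -12171.79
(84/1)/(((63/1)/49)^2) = 1372/27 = 50.81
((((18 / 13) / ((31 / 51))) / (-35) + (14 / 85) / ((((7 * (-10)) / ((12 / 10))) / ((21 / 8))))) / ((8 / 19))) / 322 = -33028137 / 61768616000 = -0.00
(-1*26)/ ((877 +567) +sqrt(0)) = -13/ 722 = -0.02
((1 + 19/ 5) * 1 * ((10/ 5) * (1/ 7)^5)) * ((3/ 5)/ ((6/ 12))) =288/ 420175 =0.00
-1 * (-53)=53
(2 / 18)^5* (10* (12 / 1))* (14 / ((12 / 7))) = 980 / 59049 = 0.02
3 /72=1 /24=0.04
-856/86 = -428/43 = -9.95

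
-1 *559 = -559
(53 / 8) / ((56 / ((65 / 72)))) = 3445 / 32256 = 0.11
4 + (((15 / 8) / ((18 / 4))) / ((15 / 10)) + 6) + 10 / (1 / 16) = 3065 / 18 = 170.28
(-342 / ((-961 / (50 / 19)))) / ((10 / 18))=1.69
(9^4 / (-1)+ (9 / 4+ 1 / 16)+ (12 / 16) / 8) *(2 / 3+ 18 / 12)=-2728375 / 192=-14210.29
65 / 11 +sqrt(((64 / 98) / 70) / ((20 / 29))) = 2*sqrt(203) / 245 +65 / 11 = 6.03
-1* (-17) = 17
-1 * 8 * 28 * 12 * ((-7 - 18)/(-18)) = -3733.33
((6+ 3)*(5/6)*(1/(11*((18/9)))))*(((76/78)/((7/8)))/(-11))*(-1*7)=380/1573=0.24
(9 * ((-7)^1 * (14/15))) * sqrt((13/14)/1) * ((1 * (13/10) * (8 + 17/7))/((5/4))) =-5694 * sqrt(182)/125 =-614.53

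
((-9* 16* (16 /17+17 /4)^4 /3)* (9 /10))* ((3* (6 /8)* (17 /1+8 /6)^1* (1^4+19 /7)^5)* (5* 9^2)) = -2080407018920448218715 /5614949788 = -370512132337.60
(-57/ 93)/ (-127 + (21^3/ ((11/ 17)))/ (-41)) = 8569/ 6656134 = 0.00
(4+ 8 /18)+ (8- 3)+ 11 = 184 /9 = 20.44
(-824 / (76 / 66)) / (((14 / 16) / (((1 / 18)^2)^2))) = -2266 / 290871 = -0.01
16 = 16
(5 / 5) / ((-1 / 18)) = -18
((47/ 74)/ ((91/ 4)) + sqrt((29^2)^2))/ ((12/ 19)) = 53803079/ 40404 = 1331.63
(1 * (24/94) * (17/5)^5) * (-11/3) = -62473708/146875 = -425.35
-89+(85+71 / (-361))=-1515 / 361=-4.20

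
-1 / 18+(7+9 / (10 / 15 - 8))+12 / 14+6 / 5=26938 / 3465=7.77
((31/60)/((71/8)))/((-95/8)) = -496/101175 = -0.00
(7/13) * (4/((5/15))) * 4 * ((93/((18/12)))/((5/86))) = 1791552/65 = 27562.34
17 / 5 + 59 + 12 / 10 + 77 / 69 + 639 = 242782 / 345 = 703.72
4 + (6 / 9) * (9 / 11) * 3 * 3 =8.91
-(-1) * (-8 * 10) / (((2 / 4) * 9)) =-160 / 9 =-17.78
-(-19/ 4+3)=7/ 4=1.75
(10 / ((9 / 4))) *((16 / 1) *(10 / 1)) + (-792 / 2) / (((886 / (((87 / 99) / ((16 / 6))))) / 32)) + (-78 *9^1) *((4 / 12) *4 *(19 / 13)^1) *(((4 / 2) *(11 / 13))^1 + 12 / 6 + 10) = -934237144 / 51831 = -18024.68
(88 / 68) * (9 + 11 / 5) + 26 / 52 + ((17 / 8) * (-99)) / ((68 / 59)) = -455701 / 2720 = -167.54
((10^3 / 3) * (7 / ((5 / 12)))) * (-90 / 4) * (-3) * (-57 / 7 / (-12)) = 256500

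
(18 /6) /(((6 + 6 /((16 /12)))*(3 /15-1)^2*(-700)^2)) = 1 /1097600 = 0.00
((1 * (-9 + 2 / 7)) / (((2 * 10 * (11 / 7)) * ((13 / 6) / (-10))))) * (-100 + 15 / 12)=-72285 / 572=-126.37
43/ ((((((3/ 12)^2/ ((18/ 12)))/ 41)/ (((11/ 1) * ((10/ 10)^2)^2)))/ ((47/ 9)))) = 7291768/ 3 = 2430589.33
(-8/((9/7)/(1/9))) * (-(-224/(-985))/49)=256/79785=0.00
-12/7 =-1.71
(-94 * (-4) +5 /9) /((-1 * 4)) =-94.14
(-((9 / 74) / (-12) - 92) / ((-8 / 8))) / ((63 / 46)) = -67.18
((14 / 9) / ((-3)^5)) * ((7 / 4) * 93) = -1519 / 1458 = -1.04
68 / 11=6.18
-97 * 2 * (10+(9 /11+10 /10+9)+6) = -57230 /11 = -5202.73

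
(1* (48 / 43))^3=110592 / 79507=1.39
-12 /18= -2 /3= -0.67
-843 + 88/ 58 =-24403/ 29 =-841.48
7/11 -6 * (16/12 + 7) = -543/11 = -49.36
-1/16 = -0.06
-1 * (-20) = 20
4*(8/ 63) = 32/ 63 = 0.51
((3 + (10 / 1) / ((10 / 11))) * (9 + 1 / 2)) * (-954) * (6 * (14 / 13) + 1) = -946734.92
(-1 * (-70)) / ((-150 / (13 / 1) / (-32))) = 2912 / 15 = 194.13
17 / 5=3.40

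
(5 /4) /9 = 5 /36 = 0.14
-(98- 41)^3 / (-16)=185193 / 16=11574.56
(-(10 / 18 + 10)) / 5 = -19 / 9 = -2.11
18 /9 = 2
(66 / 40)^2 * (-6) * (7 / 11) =-2079 / 200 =-10.40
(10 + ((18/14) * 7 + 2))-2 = 19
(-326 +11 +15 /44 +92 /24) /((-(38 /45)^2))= 27694575 /63536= 435.89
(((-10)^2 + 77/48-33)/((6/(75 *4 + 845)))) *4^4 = 30163880/9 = 3351542.22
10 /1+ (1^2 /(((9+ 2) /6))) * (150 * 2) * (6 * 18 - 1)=192710 /11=17519.09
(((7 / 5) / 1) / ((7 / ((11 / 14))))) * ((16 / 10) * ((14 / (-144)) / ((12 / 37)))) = -407 / 5400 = -0.08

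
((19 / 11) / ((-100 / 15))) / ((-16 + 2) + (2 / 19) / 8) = 1083 / 58465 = 0.02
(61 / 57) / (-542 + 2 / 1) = -61 / 30780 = -0.00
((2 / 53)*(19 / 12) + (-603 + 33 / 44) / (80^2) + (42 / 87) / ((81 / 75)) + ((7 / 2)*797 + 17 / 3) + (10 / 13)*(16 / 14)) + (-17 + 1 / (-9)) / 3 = 89933066897173 / 32225356800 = 2790.75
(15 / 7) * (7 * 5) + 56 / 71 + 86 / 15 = 86821 / 1065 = 81.52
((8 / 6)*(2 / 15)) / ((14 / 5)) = 0.06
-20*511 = -10220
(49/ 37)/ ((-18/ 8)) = -0.59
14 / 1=14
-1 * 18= -18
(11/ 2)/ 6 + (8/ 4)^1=35/ 12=2.92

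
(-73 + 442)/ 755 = 369/ 755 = 0.49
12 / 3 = 4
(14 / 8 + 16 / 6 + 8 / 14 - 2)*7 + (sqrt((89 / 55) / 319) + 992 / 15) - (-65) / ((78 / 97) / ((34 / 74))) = sqrt(12905) / 1595 + 275701 / 2220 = 124.26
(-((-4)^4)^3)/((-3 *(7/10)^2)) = 1677721600/147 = 11413072.11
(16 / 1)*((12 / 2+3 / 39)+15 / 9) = 4832 / 39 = 123.90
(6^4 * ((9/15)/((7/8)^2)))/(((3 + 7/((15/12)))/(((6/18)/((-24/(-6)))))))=20736/2107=9.84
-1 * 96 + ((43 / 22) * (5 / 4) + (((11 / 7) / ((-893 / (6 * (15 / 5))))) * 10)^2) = -321359488033 / 3438600088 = -93.46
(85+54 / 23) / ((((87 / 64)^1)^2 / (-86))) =-707682304 / 174087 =-4065.11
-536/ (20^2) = -67/ 50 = -1.34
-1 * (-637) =637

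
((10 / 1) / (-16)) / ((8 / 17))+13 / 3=577 / 192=3.01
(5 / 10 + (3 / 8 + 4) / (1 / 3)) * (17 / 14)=1853 / 112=16.54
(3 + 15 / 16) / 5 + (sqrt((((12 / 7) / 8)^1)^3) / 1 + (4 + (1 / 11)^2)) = 4.89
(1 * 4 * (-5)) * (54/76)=-270/19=-14.21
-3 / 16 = -0.19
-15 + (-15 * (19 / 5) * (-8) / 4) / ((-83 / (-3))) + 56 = 3745 / 83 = 45.12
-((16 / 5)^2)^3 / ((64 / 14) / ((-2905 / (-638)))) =-1066139648 / 996875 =-1069.48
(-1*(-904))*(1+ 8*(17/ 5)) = 127464/ 5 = 25492.80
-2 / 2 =-1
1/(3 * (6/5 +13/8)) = 40/339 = 0.12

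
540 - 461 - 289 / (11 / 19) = -4622 / 11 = -420.18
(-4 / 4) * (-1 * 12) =12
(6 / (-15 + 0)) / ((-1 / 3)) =6 / 5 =1.20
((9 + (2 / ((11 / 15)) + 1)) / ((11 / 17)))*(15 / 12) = 2975 / 121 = 24.59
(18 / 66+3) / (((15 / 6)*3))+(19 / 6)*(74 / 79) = 44353 / 13035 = 3.40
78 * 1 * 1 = 78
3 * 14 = 42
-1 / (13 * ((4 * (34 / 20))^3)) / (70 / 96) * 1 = -150 / 447083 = -0.00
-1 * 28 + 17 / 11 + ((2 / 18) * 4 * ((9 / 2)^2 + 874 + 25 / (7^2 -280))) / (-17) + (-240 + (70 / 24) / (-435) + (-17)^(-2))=-20200388429 / 69696396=-289.83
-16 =-16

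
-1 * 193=-193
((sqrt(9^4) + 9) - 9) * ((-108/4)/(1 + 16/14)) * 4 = -20412/5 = -4082.40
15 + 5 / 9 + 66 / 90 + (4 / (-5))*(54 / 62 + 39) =-15.61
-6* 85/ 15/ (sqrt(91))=-34* sqrt(91)/ 91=-3.56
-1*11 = -11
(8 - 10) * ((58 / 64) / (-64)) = 29 / 1024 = 0.03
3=3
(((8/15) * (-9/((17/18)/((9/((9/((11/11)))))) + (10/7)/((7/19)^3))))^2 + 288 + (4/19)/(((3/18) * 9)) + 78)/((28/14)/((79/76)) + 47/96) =2145798452419019447104/14144296966282833875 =151.71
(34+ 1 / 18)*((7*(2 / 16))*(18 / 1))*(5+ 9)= 30037 / 4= 7509.25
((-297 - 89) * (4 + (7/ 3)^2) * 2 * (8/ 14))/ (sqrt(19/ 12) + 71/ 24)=-149088640/ 86709 + 8399360 * sqrt(57)/ 86709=-988.07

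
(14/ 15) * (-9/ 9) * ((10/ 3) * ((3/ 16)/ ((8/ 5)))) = -35/ 96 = -0.36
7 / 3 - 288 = -857 / 3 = -285.67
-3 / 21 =-1 / 7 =-0.14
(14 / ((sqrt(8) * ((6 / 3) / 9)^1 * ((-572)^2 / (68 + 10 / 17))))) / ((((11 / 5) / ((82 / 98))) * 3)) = 32595 * sqrt(2) / 77869792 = 0.00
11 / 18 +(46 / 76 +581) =99559 / 171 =582.22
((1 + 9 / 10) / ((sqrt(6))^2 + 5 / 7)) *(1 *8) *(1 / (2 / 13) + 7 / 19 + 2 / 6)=16.30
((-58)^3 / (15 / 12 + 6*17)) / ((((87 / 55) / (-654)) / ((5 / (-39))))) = -1613374400 / 16107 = -100166.04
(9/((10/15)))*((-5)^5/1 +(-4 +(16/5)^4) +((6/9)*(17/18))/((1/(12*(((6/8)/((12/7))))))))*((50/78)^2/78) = -67968829/316368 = -214.84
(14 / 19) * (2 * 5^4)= 17500 / 19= 921.05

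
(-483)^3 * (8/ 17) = -901428696/ 17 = -53025217.41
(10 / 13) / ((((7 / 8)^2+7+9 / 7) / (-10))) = -8960 / 10543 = -0.85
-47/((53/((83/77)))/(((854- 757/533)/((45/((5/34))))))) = -590903975/221867646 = -2.66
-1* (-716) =716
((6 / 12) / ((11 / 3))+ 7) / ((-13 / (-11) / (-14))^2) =169246 / 169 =1001.46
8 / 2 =4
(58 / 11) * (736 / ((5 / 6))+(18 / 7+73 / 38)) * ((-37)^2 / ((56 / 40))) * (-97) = -4546606439107 / 10241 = -443961179.49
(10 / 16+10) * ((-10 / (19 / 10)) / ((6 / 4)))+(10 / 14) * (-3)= -15730 / 399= -39.42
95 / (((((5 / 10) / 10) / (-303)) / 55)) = -31663500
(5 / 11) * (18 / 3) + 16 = 206 / 11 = 18.73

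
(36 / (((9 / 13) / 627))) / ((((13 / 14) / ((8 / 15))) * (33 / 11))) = 93632 / 15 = 6242.13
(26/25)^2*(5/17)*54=36504/2125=17.18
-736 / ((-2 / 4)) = 1472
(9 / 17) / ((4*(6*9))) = 1 / 408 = 0.00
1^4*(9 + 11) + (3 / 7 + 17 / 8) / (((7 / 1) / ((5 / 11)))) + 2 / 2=21.17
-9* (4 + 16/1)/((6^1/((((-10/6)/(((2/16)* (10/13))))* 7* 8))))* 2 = 58240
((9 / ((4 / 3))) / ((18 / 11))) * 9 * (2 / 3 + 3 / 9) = 297 / 8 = 37.12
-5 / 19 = -0.26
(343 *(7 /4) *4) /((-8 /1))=-2401 /8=-300.12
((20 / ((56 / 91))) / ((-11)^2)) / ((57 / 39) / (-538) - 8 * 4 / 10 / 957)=-98877675 / 2231009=-44.32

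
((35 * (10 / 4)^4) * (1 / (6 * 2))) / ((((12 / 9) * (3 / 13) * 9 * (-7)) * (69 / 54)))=-40625 / 8832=-4.60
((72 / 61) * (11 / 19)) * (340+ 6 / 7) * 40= 75588480 / 8113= 9316.96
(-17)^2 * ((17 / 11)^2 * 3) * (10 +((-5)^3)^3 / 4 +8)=-489362818839 / 484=-1011080204.21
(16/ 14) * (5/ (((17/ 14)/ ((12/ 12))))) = 80/ 17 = 4.71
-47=-47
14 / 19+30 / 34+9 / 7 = 6568 / 2261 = 2.90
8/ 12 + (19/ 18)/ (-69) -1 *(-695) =863999/ 1242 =695.65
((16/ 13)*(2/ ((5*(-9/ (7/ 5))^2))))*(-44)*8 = -551936/ 131625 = -4.19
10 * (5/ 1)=50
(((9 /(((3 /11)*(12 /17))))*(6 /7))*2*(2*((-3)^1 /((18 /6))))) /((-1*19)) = 1122 /133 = 8.44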